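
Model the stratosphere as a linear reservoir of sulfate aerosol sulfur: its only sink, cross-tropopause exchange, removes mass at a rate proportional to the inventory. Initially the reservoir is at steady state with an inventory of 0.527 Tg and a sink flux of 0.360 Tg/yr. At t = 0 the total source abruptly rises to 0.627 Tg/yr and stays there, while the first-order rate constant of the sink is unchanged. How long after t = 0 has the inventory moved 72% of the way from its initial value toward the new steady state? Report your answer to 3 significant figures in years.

1.86 yr

τ = M₀/F₀ = 0.527/0.360 = 1.464 yr.
The remaining gap fraction is e^(−t/τ); 72% covered ⇒ e^(−t/τ) = 0.280.
t = −τ ln(0.280) = 1.464 × 1.273 = 1.863 yr.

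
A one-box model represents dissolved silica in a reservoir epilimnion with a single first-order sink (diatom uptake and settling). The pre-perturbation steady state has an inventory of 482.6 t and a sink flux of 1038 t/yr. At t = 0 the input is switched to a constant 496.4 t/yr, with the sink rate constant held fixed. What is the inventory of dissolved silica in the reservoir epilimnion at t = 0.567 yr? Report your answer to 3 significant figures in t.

305 t

τ = M₀/F₀ = 482.6/1038 = 0.4649 yr; rate constant k = 1/τ.
New steady state M_∞ = F₁/k = F₁·τ = 496.4 × 0.4649 = 230.79 t.
M(t) = M_∞ + (M₀ − M_∞)·e^(−t/τ); t/τ = 0.567/0.4649 = 1.220, so e^(−t/τ) = 0.2954.
M(t) = 230.79 + 251.8 × 0.2954 = 305.17 t.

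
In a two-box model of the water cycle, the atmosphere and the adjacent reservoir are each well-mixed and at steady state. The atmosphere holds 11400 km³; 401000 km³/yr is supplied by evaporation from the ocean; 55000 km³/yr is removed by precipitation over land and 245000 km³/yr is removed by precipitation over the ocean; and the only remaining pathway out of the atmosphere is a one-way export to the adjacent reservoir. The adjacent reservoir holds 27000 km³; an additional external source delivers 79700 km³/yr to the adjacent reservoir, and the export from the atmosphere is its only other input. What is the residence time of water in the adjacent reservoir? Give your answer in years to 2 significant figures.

0.15 yr

Balance the atmosphere: ΣF_in = 401000 km³/yr.
Export to the adjacent reservoir = ΣF_in − (55000 + 245000) = 101000 km³/yr.
Total input to the adjacent reservoir = 101000 + 79700 = 180700 km³/yr; at steady state this equals its total output.
τ = M / F = 27000 / 180700 = 0.1494 yr.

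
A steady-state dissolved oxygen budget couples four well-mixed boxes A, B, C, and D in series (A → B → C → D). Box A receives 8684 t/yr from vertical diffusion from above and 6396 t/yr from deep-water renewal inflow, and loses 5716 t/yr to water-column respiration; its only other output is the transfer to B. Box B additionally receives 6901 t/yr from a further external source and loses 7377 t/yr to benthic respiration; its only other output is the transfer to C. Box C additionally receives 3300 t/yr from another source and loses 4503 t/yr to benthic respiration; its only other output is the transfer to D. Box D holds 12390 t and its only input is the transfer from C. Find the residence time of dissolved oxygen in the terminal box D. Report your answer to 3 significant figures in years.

1.61 yr

Box A: F(A→B) = (8684 + 6396) − 5716 = 9364.0 t/yr.
Box B: F(B→C) = (9364.0 + 6901) − 7377 = 8888.0 t/yr.
Box C: F(C→D) = (8888.0 + 3300) − 4503 = 7685.0 t/yr.
Box D throughput = its input = 7685.0 t/yr; τ = 12390 / 7685.0 = 1.612 yr.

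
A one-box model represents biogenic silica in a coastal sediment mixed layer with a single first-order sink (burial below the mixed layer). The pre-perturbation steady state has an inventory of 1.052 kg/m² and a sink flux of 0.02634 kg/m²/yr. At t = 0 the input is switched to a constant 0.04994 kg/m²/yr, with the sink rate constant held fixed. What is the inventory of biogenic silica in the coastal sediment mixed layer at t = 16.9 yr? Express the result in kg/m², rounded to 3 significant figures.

1.38 kg/m²

τ = M₀/F₀ = 1.052/0.02634 = 39.94 yr; rate constant k = 1/τ.
New steady state M_∞ = F₁/k = F₁·τ = 0.04994 × 39.94 = 1.9946 kg/m².
M(t) = M_∞ + (M₀ − M_∞)·e^(−t/τ); t/τ = 16.9/39.94 = 0.4231, so e^(−t/τ) = 0.6550.
M(t) = 1.9946 − 0.9426 × 0.6550 = 1.3772 kg/m².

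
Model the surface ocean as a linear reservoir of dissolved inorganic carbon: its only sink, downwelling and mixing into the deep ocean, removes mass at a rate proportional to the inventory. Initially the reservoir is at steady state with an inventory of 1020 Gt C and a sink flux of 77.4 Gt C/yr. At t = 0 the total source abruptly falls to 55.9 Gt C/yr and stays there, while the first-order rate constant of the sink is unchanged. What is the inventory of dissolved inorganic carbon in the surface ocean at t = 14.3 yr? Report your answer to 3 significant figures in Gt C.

Residence time τ = M₀/F₀ = 13.18 yr. The eventual steady state is M_∞ = M₀·(F₁/F₀) = 1020 × 55.9/77.4 = 736.67 Gt C.
The anomaly ΔM(t) = M(t) − M_∞ decays as ΔM₀·e^(−t/τ) with ΔM₀ = 1020 − 736.67 = 283.3 Gt C.
At t = 14.3 yr, e^(−t/τ) = e^(−1.085) = 0.3379, so ΔM = 95.73 Gt C and M = 736.67 + 95.73 = 832.39 Gt C.

832 Gt C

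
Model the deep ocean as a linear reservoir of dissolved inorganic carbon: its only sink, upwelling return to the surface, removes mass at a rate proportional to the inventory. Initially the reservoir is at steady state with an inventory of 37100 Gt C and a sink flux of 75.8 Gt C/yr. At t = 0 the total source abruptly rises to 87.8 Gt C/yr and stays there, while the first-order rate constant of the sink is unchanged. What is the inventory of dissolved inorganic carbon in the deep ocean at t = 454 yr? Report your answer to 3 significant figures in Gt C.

The sink rate constant is k = F₀/M₀ = 75.8/37100 = 0.002043 yr⁻¹.
Solving dM/dt = F₁ − kM with M(0) = M₀ gives M(t) = F₁/k + (M₀ − F₁/k)·e^(−kt).
F₁/k = 87.8/0.002043 = 42973 Gt C; kt = 0.002043 × 454 = 0.9276, e^(−kt) = 0.3955.
M(454) = 42973 + (37100 − 42973) × 0.3955 = 42973 − 2323 = 40650 Gt C.

40700 Gt C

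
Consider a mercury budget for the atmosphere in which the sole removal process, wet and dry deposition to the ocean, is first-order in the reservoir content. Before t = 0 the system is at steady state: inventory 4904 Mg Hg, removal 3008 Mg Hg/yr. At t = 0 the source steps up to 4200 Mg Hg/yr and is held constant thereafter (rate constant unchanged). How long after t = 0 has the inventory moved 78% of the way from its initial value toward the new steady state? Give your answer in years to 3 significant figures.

τ = M₀/F₀ = 4904/3008 = 1.630 yr.
The remaining gap fraction is e^(−t/τ); 78% covered ⇒ e^(−t/τ) = 0.220.
t = −τ ln(0.220) = 1.630 × 1.514 = 2.469 yr.

2.47 yr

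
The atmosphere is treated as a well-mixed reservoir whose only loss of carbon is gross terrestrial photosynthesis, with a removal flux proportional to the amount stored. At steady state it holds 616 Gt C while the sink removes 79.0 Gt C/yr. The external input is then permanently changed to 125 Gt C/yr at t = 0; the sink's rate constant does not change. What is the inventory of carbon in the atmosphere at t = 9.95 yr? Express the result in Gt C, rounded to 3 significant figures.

875 Gt C

The sink rate constant is k = F₀/M₀ = 79.0/616 = 0.1282 yr⁻¹.
Solving dM/dt = F₁ − kM with M(0) = M₀ gives M(t) = F₁/k + (M₀ − F₁/k)·e^(−kt).
F₁/k = 125/0.1282 = 974.68 Gt C; kt = 0.1282 × 9.95 = 1.276, e^(−kt) = 0.2791.
M(9.95) = 974.68 + (616 − 974.68) × 0.2791 = 974.68 − 100.1 = 874.56 Gt C.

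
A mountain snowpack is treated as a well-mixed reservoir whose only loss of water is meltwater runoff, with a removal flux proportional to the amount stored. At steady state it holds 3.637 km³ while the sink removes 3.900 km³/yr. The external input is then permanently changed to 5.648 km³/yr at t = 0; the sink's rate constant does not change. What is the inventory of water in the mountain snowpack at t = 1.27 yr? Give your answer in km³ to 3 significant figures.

Residence time τ = M₀/F₀ = 0.9326 yr. The eventual steady state is M_∞ = M₀·(F₁/F₀) = 3.637 × 5.648/3.900 = 5.2671 km³.
The anomaly ΔM(t) = M(t) − M_∞ decays as ΔM₀·e^(−t/τ) with ΔM₀ = 3.637 − 5.2671 = −1.630 km³.
At t = 1.27 yr, e^(−t/τ) = e^(−1.362) = 0.2562, so ΔM = −0.4176 km³ and M = 5.2671 − 0.4176 = 4.8495 km³.

4.85 km³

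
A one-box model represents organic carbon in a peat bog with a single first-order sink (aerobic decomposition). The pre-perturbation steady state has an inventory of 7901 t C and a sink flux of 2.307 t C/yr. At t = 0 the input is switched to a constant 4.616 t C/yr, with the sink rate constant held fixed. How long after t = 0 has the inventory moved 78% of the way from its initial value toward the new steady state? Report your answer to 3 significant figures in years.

5190 yr

τ = M₀/F₀ = 7901/2.307 = 3425 yr.
The remaining gap fraction is e^(−t/τ); 78% covered ⇒ e^(−t/τ) = 0.220.
t = −τ ln(0.220) = 3425 × 1.514 = 5186 yr.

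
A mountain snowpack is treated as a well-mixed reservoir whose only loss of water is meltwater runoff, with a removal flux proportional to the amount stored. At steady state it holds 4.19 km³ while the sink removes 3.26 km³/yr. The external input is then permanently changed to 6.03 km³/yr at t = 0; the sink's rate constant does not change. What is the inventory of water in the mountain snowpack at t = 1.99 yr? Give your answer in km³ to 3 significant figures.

6.99 km³

Residence time τ = M₀/F₀ = 1.285 yr. The eventual steady state is M_∞ = M₀·(F₁/F₀) = 4.19 × 6.03/3.26 = 7.7502 km³.
The anomaly ΔM(t) = M(t) − M_∞ decays as ΔM₀·e^(−t/τ) with ΔM₀ = 4.19 − 7.7502 = −3.560 km³.
At t = 1.99 yr, e^(−t/τ) = e^(−1.548) = 0.2126, so ΔM = −0.7569 km³ and M = 7.7502 − 0.7569 = 6.9933 km³.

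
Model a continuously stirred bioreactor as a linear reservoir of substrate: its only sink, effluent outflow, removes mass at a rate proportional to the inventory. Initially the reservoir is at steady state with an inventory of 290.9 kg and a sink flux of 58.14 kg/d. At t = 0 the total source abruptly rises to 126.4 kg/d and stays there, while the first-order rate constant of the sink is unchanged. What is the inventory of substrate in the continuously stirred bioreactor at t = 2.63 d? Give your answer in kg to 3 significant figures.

431 kg

Residence time τ = M₀/F₀ = 5.003 d. The eventual steady state is M_∞ = M₀·(F₁/F₀) = 290.9 × 126.4/58.14 = 632.43 kg.
The anomaly ΔM(t) = M(t) − M_∞ decays as ΔM₀·e^(−t/τ) with ΔM₀ = 290.9 − 632.43 = −341.5 kg.
At t = 2.63 d, e^(−t/τ) = e^(−0.5256) = 0.5912, so ΔM = −201.9 kg and M = 632.43 − 201.9 = 430.53 kg.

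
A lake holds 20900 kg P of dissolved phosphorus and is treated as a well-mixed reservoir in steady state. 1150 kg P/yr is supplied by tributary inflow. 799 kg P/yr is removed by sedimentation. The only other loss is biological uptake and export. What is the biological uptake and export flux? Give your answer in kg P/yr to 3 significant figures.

At steady state ΣF_in = ΣF_out.
ΣF_in = 1150.0 kg P/yr.
Biological uptake and export flux = ΣF_in − (799) = 1150.0 − 799.0 = 351.0 kg P/yr.

351 kg P/yr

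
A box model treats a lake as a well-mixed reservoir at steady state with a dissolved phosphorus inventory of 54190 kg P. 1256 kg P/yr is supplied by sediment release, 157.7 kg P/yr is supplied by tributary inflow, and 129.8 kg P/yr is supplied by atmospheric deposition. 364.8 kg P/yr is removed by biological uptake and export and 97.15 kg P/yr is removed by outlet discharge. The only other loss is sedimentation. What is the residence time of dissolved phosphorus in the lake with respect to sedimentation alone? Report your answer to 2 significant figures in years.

50 yr

At steady state ΣF_in = ΣF_out.
ΣF_in = 1256 + 157.7 + 129.8 = 1543.5 kg P/yr.
Sedimentation flux = ΣF_in − (364.8 + 97.15) = 1543.5 − 462.0 = 1082 kg P/yr.
τ = M / F = 54190 / 1082 = 50.10 yr.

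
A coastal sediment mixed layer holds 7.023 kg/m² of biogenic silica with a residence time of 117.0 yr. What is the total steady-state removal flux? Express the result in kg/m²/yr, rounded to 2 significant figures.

F = M / τ = 7.023 / 117.0 = 0.06003 kg/m²/yr.

0.060 kg/m²/yr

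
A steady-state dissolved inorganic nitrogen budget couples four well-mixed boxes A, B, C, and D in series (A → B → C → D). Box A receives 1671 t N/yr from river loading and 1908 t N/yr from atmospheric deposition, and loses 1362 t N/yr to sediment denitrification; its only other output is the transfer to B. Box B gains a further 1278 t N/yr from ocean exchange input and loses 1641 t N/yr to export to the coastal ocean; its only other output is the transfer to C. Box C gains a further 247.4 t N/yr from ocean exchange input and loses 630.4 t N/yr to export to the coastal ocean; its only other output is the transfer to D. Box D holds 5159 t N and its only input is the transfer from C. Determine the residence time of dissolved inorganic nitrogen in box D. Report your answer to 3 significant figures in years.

3.51 yr

Box A: F(A→B) = (1671 + 1908) − 1362 = 2217.0 t N/yr.
Box B: F(B→C) = (2217.0 + 1278) − 1641 = 1854.0 t N/yr.
Box C: F(C→D) = (1854.0 + 247.4) − 630.4 = 1471.0 t N/yr.
Box D throughput = its input = 1471.0 t N/yr; τ = 5159 / 1471.0 = 3.507 yr.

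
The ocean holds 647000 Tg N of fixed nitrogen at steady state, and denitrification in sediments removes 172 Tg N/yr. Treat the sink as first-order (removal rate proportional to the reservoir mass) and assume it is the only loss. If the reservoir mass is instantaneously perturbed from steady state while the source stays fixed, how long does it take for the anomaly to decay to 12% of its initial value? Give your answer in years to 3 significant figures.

For a linear reservoir the anomaly decays as exp(−t/τ) with τ = M/F = 647000/172 = 3762 yr.
exp(−t/τ) = 0.12 ⇒ t = −τ ln(0.12) = 3762 × 2.120 = 7976 yr.

7980 yr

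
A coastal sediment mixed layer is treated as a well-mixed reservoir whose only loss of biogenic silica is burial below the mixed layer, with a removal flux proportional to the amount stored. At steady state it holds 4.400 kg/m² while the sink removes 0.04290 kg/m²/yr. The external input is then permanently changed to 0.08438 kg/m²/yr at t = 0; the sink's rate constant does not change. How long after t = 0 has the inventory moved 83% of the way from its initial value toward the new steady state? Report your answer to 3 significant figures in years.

182 yr

τ = M₀/F₀ = 4.400/0.04290 = 102.6 yr.
The remaining gap fraction is e^(−t/τ); 83% covered ⇒ e^(−t/τ) = 0.170.
t = −τ ln(0.170) = 102.6 × 1.772 = 181.7 yr.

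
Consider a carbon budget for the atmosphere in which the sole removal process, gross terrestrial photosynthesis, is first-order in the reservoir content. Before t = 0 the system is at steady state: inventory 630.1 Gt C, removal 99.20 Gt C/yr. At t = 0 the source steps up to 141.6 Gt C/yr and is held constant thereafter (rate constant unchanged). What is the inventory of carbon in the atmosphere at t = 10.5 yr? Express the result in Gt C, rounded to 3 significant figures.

Residence time τ = M₀/F₀ = 6.352 yr. The eventual steady state is M_∞ = M₀·(F₁/F₀) = 630.1 × 141.6/99.20 = 899.42 Gt C.
The anomaly ΔM(t) = M(t) − M_∞ decays as ΔM₀·e^(−t/τ) with ΔM₀ = 630.1 − 899.42 = −269.3 Gt C.
At t = 10.5 yr, e^(−t/τ) = e^(−1.653) = 0.1915, so ΔM = −51.56 Gt C and M = 899.42 − 51.56 = 847.85 Gt C.

848 Gt C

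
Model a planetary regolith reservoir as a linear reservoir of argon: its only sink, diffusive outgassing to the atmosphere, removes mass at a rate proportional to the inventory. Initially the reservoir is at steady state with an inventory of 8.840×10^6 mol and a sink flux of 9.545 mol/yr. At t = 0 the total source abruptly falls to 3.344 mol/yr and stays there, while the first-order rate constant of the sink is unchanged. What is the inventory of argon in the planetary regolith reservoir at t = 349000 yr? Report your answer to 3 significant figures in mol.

τ = M₀/F₀ = 8.840×10^6/9.545 = 926100 yr; rate constant k = 1/τ.
New steady state M_∞ = F₁/k = F₁·τ = 3.344 × 926100 = 3.0970×10^6 mol.
M(t) = M_∞ + (M₀ − M_∞)·e^(−t/τ); t/τ = 349000/926100 = 0.3768, so e^(−t/τ) = 0.6860.
M(t) = 3.0970×10^6 + 5.743×10^6 × 0.6860 = 7.0369×10^6 mol.

7.04×10^6 mol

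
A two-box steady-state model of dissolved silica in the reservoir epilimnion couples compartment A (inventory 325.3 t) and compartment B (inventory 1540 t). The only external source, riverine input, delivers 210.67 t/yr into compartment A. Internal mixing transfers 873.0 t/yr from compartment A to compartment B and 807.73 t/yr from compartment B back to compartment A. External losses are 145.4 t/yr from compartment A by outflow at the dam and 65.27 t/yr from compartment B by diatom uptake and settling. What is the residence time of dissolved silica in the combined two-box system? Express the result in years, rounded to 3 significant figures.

8.85 yr

For the system as a whole, the A↔B exchange is internal and contributes nothing to the throughput; only the external sinks remove mass.
M_total = 325.3 + 1540 = 1865.3 t.
ΣF_external_out = 145.4 + 65.27 = 210.67 t/yr.
τ = M_total / ΣF_ext = 1865.3 / 210.67 = 8.854 yr.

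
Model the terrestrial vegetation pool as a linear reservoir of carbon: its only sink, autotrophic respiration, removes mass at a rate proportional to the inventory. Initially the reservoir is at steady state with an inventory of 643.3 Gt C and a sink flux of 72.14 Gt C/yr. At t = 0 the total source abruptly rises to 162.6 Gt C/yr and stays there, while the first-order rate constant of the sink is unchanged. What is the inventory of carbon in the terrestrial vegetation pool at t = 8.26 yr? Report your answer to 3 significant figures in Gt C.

1130 Gt C

Residence time τ = M₀/F₀ = 8.917 yr. The eventual steady state is M_∞ = M₀·(F₁/F₀) = 643.3 × 162.6/72.14 = 1450.0 Gt C.
The anomaly ΔM(t) = M(t) − M_∞ decays as ΔM₀·e^(−t/τ) with ΔM₀ = 643.3 − 1450.0 = −806.7 Gt C.
At t = 8.26 yr, e^(−t/τ) = e^(−0.9263) = 0.3960, so ΔM = −319.5 Gt C and M = 1450.0 − 319.5 = 1130.5 Gt C.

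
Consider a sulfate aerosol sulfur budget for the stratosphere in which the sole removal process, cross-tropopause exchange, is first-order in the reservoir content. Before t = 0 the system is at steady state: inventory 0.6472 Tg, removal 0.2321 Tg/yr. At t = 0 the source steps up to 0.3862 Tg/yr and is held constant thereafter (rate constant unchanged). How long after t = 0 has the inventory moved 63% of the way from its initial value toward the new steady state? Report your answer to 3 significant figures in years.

2.77 yr

τ = M₀/F₀ = 0.6472/0.2321 = 2.788 yr.
The remaining gap fraction is e^(−t/τ); 63% covered ⇒ e^(−t/τ) = 0.370.
t = −τ ln(0.370) = 2.788 × 0.9943 = 2.772 yr.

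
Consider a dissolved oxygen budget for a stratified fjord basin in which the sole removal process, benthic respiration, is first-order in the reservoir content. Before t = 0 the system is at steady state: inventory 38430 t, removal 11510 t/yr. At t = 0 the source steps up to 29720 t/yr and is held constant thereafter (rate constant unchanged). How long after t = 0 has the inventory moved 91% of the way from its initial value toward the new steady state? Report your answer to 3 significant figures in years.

τ = M₀/F₀ = 38430/11510 = 3.339 yr.
The remaining gap fraction is e^(−t/τ); 91% covered ⇒ e^(−t/τ) = 0.0900.
t = −τ ln(0.0900) = 3.339 × 2.408 = 8.040 yr.

8.04 yr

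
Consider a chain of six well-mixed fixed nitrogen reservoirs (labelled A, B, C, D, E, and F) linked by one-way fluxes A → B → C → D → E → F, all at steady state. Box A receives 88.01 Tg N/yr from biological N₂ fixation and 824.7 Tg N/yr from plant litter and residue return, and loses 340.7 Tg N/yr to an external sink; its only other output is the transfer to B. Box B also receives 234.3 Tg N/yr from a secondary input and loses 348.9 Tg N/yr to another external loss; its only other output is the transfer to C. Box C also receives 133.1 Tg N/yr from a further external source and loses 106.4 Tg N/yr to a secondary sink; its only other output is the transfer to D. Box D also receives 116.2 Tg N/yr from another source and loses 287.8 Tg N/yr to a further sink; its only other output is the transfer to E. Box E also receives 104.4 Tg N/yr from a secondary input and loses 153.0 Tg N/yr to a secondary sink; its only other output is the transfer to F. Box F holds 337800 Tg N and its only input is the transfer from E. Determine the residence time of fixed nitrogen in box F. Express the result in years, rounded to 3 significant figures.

Box A: F(A→B) = (88.01 + 824.7) − 340.7 = 572.01 Tg N/yr.
Box B: F(B→C) = (572.01 + 234.3) − 348.9 = 457.41 Tg N/yr.
Box C: F(C→D) = (457.41 + 133.1) − 106.4 = 484.11 Tg N/yr.
Box D: F(D→E) = (484.11 + 116.2) − 287.8 = 312.51 Tg N/yr.
Box E: F(E→F) = (312.51 + 104.4) − 153.0 = 263.91 Tg N/yr.
Box F throughput = its input = 263.91 Tg N/yr; τ = 337800 / 263.91 = 1280 yr.

1280 yr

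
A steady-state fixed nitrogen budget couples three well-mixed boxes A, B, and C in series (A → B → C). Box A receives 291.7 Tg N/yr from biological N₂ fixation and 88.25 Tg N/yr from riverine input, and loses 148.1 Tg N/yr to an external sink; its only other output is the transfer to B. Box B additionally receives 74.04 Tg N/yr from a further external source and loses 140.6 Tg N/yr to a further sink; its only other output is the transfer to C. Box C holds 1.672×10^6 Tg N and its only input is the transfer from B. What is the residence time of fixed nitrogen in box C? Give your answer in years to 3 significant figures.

10100 yr

Box A: F(A→B) = (291.7 + 88.25) − 148.1 = 231.85 Tg N/yr.
Box B: F(B→C) = (231.85 + 74.04) − 140.6 = 165.29 Tg N/yr.
Box C throughput = its input = 165.29 Tg N/yr; τ = 1.672×10^6 / 165.29 = 10120 yr.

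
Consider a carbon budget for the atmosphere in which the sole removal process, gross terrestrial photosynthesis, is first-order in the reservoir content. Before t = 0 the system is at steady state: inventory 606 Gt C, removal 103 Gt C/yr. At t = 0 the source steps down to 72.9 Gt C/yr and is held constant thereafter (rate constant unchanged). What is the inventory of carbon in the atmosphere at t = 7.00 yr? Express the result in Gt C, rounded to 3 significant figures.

Residence time τ = M₀/F₀ = 5.883 yr. The eventual steady state is M_∞ = M₀·(F₁/F₀) = 606 × 72.9/103 = 428.91 Gt C.
The anomaly ΔM(t) = M(t) − M_∞ decays as ΔM₀·e^(−t/τ) with ΔM₀ = 606 − 428.91 = 177.1 Gt C.
At t = 7.00 yr, e^(−t/τ) = e^(−1.190) = 0.3043, so ΔM = 53.89 Gt C and M = 428.91 + 53.89 = 482.79 Gt C.

483 Gt C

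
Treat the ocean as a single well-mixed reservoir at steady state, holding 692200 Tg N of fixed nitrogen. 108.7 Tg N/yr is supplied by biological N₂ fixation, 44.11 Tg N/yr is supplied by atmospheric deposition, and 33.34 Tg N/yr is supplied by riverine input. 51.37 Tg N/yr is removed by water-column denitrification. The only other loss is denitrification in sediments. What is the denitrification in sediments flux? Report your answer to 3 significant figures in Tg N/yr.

At steady state ΣF_in = ΣF_out.
ΣF_in = 108.7 + 44.11 + 33.34 = 186.15 Tg N/yr.
Denitrification in sediments flux = ΣF_in − (51.37) = 186.15 − 51.37 = 134.8 Tg N/yr.

135 Tg N/yr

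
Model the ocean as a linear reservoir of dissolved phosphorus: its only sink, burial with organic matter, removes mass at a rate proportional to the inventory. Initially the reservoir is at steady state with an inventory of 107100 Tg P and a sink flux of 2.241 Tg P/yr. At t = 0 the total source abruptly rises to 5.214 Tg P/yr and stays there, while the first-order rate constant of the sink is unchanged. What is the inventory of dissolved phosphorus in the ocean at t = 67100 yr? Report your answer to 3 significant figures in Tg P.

Residence time τ = M₀/F₀ = 47790 yr. The eventual steady state is M_∞ = M₀·(F₁/F₀) = 107100 × 5.214/2.241 = 249180 Tg P.
The anomaly ΔM(t) = M(t) − M_∞ decays as ΔM₀·e^(−t/τ) with ΔM₀ = 107100 − 249180 = −142100 Tg P.
At t = 67100 yr, e^(−t/τ) = e^(−1.404) = 0.2456, so ΔM = −34900 Tg P and M = 249180 − 34900 = 214290 Tg P.

214000 Tg P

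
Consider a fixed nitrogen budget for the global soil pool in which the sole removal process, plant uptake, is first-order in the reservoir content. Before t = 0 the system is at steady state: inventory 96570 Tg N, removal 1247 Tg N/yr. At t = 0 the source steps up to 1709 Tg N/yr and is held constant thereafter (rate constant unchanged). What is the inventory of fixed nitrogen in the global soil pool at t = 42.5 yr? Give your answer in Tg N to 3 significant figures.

The sink rate constant is k = F₀/M₀ = 1247/96570 = 0.01291 yr⁻¹.
Solving dM/dt = F₁ − kM with M(0) = M₀ gives M(t) = F₁/k + (M₀ − F₁/k)·e^(−kt).
F₁/k = 1709/0.01291 = 132350 Tg N; kt = 0.01291 × 42.5 = 0.5488, e^(−kt) = 0.5776.
M(42.5) = 132350 + (96570 − 132350) × 0.5776 = 132350 − 20670 = 111680 Tg N.

112000 Tg N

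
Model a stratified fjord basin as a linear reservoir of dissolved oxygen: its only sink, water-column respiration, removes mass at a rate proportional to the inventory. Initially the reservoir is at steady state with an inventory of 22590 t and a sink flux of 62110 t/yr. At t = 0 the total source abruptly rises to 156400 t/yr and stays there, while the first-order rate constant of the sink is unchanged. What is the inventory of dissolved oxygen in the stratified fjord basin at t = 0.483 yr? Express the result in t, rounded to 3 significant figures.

τ = M₀/F₀ = 22590/62110 = 0.3637 yr; rate constant k = 1/τ.
New steady state M_∞ = F₁/k = F₁·τ = 156400 × 0.3637 = 56884 t.
M(t) = M_∞ + (M₀ − M_∞)·e^(−t/τ); t/τ = 0.483/0.3637 = 1.328, so e^(−t/τ) = 0.2650.
M(t) = 56884 − 34290 × 0.2650 = 47796 t.

47800 t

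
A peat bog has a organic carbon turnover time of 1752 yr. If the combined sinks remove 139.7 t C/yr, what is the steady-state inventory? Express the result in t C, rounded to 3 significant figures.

245000 t C

τ = M/F ⇒ M = τ × F = 1752 × 139.7 = 244800 t C.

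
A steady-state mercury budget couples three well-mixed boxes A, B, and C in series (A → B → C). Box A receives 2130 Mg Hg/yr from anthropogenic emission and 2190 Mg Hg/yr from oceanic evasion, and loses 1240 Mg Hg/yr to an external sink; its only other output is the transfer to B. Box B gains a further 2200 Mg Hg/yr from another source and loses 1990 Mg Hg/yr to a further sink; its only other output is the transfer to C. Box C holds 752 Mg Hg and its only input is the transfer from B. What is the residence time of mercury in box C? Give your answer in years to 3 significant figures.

Box A: F(A→B) = (2130 + 2190) − 1240 = 3080.0 Mg Hg/yr.
Box B: F(B→C) = (3080.0 + 2200) − 1990 = 3290.0 Mg Hg/yr.
Box C throughput = its input = 3290.0 Mg Hg/yr; τ = 752 / 3290.0 = 0.2286 yr.

0.229 yr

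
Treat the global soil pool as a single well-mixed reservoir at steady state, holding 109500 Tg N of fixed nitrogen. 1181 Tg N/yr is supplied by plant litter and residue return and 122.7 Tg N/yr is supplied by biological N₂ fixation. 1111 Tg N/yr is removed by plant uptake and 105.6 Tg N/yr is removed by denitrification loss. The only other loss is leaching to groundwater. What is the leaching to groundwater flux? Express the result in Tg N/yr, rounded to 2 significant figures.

87 Tg N/yr

At steady state ΣF_in = ΣF_out.
ΣF_in = 1181 + 122.7 = 1303.7 Tg N/yr.
Leaching to groundwater flux = ΣF_in − (1111 + 105.6) = 1303.7 − 1217 = 87.10 Tg N/yr.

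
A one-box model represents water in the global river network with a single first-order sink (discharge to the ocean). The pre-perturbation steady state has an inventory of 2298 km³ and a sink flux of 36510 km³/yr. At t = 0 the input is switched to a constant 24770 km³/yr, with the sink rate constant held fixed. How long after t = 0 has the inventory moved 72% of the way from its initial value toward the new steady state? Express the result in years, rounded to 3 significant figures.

0.0801 yr

τ = M₀/F₀ = 2298/36510 = 0.06294 yr.
The remaining gap fraction is e^(−t/τ); 72% covered ⇒ e^(−t/τ) = 0.280.
t = −τ ln(0.280) = 0.06294 × 1.273 = 0.08012 yr.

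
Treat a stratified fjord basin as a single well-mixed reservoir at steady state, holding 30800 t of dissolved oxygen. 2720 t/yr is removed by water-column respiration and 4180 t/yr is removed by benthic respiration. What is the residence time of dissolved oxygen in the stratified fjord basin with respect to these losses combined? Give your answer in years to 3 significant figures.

4.46 yr

Total removal = 2720 + 4180 = 6900.0 t/yr.
τ = M / ΣF_out = 30800 / 6900.0 = 4.464 yr.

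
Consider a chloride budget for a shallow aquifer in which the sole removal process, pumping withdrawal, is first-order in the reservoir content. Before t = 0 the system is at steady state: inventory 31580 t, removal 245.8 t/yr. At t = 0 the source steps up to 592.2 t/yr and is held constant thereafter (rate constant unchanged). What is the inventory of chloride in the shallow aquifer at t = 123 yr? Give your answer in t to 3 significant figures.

59000 t

The sink rate constant is k = F₀/M₀ = 245.8/31580 = 0.007783 yr⁻¹.
Solving dM/dt = F₁ − kM with M(0) = M₀ gives M(t) = F₁/k + (M₀ − F₁/k)·e^(−kt).
F₁/k = 592.2/0.007783 = 76085 t; kt = 0.007783 × 123 = 0.9574, e^(−kt) = 0.3839.
M(123) = 76085 + (31580 − 76085) × 0.3839 = 76085 − 17090 = 58999 t.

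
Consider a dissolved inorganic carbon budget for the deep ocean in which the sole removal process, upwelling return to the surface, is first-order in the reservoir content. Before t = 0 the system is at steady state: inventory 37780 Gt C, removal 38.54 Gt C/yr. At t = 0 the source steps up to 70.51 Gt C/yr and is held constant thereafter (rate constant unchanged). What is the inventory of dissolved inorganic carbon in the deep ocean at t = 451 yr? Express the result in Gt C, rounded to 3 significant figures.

The sink rate constant is k = F₀/M₀ = 38.54/37780 = 0.001020 yr⁻¹.
Solving dM/dt = F₁ − kM with M(0) = M₀ gives M(t) = F₁/k + (M₀ − F₁/k)·e^(−kt).
F₁/k = 70.51/0.001020 = 69120 Gt C; kt = 0.001020 × 451 = 0.4601, e^(−kt) = 0.6312.
M(451) = 69120 + (37780 − 69120) × 0.6312 = 69120 − 19780 = 49337 Gt C.

49300 Gt C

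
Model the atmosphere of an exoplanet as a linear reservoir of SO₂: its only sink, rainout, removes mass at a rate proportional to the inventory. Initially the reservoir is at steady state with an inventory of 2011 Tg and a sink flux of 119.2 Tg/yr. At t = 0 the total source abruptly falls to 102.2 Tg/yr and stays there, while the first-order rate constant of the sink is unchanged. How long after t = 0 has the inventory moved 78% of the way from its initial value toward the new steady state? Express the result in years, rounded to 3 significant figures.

25.5 yr

τ = M₀/F₀ = 2011/119.2 = 16.87 yr.
The remaining gap fraction is e^(−t/τ); 78% covered ⇒ e^(−t/τ) = 0.220.
t = −τ ln(0.220) = 16.87 × 1.514 = 25.54 yr.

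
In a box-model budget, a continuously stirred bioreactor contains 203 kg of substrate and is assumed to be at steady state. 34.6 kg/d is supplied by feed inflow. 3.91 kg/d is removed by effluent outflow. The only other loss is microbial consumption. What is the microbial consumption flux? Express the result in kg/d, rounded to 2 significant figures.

31 kg/d

At steady state ΣF_in = ΣF_out.
ΣF_in = 34.600 kg/d.
Microbial consumption flux = ΣF_in − (3.91) = 34.600 − 3.910 = 30.69 kg/d.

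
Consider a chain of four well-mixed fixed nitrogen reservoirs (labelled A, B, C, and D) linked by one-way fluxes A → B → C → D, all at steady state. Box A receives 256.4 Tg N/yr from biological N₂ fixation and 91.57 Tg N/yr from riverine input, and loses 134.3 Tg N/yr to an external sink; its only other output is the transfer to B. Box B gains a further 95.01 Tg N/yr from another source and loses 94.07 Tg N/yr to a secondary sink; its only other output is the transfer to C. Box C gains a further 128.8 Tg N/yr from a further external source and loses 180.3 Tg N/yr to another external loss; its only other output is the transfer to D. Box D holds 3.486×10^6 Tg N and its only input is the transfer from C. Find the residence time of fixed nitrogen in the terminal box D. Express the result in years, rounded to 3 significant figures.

Box A: F(A→B) = (256.4 + 91.57) − 134.3 = 213.67 Tg N/yr.
Box B: F(B→C) = (213.67 + 95.01) − 94.07 = 214.61 Tg N/yr.
Box C: F(C→D) = (214.61 + 128.8) − 180.3 = 163.11 Tg N/yr.
Box D throughput = its input = 163.11 Tg N/yr; τ = 3.486×10^6 / 163.11 = 21370 yr.

21400 yr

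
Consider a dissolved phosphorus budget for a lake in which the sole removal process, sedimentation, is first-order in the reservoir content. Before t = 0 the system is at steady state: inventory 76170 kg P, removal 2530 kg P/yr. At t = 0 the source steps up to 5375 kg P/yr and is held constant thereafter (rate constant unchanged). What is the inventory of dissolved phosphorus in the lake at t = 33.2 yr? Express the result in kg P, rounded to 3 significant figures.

133000 kg P

The sink rate constant is k = F₀/M₀ = 2530/76170 = 0.03322 yr⁻¹.
Solving dM/dt = F₁ − kM with M(0) = M₀ gives M(t) = F₁/k + (M₀ − F₁/k)·e^(−kt).
F₁/k = 5375/0.03322 = 161820 kg P; kt = 0.03322 × 33.2 = 1.103, e^(−kt) = 0.3320.
M(33.2) = 161820 + (76170 − 161820) × 0.3320 = 161820 − 28430 = 133390 kg P.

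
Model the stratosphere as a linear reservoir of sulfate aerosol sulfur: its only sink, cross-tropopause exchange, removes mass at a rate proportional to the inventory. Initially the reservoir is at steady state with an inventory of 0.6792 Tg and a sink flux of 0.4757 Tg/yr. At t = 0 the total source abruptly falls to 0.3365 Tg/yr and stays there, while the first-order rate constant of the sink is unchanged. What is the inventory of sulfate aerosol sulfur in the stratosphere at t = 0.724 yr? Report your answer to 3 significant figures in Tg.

0.600 Tg

τ = M₀/F₀ = 0.6792/0.4757 = 1.428 yr; rate constant k = 1/τ.
New steady state M_∞ = F₁/k = F₁·τ = 0.3365 × 1.428 = 0.48045 Tg.
M(t) = M_∞ + (M₀ − M_∞)·e^(−t/τ); t/τ = 0.724/1.428 = 0.5071, so e^(−t/τ) = 0.6023.
M(t) = 0.48045 + 0.1987 × 0.6023 = 0.60015 Tg.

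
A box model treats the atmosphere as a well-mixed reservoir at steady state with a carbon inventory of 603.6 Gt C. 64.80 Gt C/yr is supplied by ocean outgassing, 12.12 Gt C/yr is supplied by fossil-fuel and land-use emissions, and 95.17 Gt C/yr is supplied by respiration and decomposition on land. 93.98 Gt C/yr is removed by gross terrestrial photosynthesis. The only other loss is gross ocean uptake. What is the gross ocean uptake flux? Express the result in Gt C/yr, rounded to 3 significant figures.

78.1 Gt C/yr

At steady state ΣF_in = ΣF_out.
ΣF_in = 64.80 + 12.12 + 95.17 = 172.09 Gt C/yr.
Gross ocean uptake flux = ΣF_in − (93.98) = 172.09 − 93.98 = 78.11 Gt C/yr.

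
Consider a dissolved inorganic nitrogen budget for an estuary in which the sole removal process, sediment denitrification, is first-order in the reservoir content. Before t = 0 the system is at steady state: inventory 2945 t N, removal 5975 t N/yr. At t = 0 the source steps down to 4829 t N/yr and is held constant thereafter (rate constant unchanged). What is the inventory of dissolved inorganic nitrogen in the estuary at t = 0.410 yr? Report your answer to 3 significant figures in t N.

τ = M₀/F₀ = 2945/5975 = 0.4929 yr; rate constant k = 1/τ.
New steady state M_∞ = F₁/k = F₁·τ = 4829 × 0.4929 = 2380.2 t N.
M(t) = M_∞ + (M₀ − M_∞)·e^(−t/τ); t/τ = 0.410/0.4929 = 0.8318, so e^(−t/τ) = 0.4353.
M(t) = 2380.2 + 564.8 × 0.4353 = 2626.0 t N.

2630 t N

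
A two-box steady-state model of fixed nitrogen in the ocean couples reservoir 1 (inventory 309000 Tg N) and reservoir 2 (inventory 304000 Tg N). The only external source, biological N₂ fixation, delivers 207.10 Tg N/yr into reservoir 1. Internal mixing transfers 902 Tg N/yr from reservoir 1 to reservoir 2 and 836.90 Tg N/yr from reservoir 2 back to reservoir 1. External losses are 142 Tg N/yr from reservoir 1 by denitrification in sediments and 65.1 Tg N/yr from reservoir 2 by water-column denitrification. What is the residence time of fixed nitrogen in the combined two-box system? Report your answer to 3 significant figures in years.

2960 yr

Treat the two boxes together as one reservoir: the mixing fluxes between them are internal recycling, so τ = ΣM / Σ(external losses).
M_total = 309000 + 304000 = 613000 Tg N.
ΣF_external_out = 142 + 65.1 = 207.10 Tg N/yr.
τ = M_total / ΣF_ext = 613000 / 207.10 = 2960 yr.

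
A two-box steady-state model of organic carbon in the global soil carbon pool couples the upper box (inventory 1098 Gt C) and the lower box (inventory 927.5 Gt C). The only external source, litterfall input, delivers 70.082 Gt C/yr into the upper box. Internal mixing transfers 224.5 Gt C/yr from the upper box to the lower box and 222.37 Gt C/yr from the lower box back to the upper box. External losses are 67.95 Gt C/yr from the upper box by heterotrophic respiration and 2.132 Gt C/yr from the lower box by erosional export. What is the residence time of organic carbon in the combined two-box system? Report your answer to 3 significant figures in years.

Residence time in the combined system uses the total inventory and the total *external* removal — internal exchanges between the two boxes cancel.
M_total = 1098 + 927.5 = 2025.5 Gt C.
ΣF_external_out = 67.95 + 2.132 = 70.082 Gt C/yr.
τ = M_total / ΣF_ext = 2025.5 / 70.082 = 28.90 yr.

28.9 yr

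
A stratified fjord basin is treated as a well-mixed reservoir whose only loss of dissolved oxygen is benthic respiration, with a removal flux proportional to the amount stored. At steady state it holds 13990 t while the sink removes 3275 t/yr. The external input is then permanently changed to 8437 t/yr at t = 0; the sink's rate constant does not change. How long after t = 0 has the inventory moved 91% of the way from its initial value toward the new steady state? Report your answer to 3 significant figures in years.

τ = M₀/F₀ = 13990/3275 = 4.272 yr.
The remaining gap fraction is e^(−t/τ); 91% covered ⇒ e^(−t/τ) = 0.0900.
t = −τ ln(0.0900) = 4.272 × 2.408 = 10.29 yr.

10.3 yr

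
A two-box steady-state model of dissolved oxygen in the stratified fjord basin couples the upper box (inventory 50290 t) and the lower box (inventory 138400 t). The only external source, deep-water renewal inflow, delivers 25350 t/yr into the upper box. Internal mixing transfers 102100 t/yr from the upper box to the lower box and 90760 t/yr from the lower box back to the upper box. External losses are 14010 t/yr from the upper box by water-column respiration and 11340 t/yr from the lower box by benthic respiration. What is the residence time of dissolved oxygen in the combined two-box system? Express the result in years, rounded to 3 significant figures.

7.44 yr

For the system as a whole, the A↔B exchange is internal and contributes nothing to the throughput; only the external sinks remove mass.
M_total = 50290 + 138400 = 188690 t.
ΣF_external_out = 14010 + 11340 = 25350 t/yr.
τ = M_total / ΣF_ext = 188690 / 25350 = 7.443 yr.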